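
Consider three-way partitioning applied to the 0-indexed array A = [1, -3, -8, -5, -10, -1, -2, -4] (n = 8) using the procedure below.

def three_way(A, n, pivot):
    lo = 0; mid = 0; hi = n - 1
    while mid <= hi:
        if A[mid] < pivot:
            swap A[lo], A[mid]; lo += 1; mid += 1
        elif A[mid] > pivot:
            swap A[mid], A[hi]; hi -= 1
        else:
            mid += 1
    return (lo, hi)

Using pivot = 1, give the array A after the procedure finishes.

lo=0 mid=0 hi=7
1=1: mid=1
-3<1: swap(0,1), lo=1 mid=2 ⇒ [-3, 1, -8, -5, -10, -1, -2, -4]
-8<1: swap(1,2), lo=2 mid=3 ⇒ [-3, -8, 1, -5, -10, -1, -2, -4]
-5<1: swap(2,3), lo=3 mid=4 ⇒ [-3, -8, -5, 1, -10, -1, -2, -4]
-10<1: swap(3,4), lo=4 mid=5 ⇒ [-3, -8, -5, -10, 1, -1, -2, -4]
-1<1: swap(4,5), lo=5 mid=6 ⇒ [-3, -8, -5, -10, -1, 1, -2, -4]
-2<1: swap(5,6), lo=6 mid=7 ⇒ [-3, -8, -5, -10, -1, -2, 1, -4]
-4<1: swap(6,7), lo=7 mid=8 ⇒ [-3, -8, -5, -10, -1, -2, -4, 1]
done. lo=7 hi=7; A=[-3, -8, -5, -10, -1, -2, -4, 1]

[-3, -8, -5, -10, -1, -2, -4, 1]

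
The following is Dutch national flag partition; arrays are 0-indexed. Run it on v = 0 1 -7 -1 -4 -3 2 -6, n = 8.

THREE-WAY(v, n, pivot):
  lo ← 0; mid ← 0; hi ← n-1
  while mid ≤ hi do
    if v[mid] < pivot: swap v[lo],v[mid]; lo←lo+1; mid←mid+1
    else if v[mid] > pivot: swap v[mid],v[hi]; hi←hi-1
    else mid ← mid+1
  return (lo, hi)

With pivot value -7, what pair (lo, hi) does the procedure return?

(0, 0)

pivot = -7; lo=0, mid=0, hi=7
v[mid]=0>-7: swap v[0],v[7]; hi=6 → -6 1 -7 -1 -4 -3 2 0
v[mid]=-6>-7: swap v[0],v[6]; hi=5 → 2 1 -7 -1 -4 -3 -6 0
v[mid]=2>-7: swap v[0],v[5]; hi=4 → -3 1 -7 -1 -4 2 -6 0
v[mid]=-3>-7: swap v[0],v[4]; hi=3 → -4 1 -7 -1 -3 2 -6 0
v[mid]=-4>-7: swap v[0],v[3]; hi=2 → -1 1 -7 -4 -3 2 -6 0
v[mid]=-1>-7: swap v[0],v[2]; hi=1 → -7 1 -1 -4 -3 2 -6 0
v[mid]=-7=-7: mid=1
v[mid]=1>-7: swap v[1],v[1]; hi=0 → -7 1 -1 -4 -3 2 -6 0
end: lo=0, hi=0; v = -7 1 -1 -4 -3 2 -6 0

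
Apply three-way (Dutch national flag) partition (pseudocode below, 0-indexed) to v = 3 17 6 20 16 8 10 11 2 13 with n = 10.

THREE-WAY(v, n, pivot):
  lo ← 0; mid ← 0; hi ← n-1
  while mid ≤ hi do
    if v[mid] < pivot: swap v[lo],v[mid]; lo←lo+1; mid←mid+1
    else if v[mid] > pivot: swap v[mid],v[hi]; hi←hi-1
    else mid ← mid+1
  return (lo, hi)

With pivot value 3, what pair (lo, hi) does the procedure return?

(1, 1)

pivot = 3; lo=0, mid=0, hi=9
v[mid]=3=3: mid=1
v[mid]=17>3: swap v[1],v[9]; hi=8 → 3 13 6 20 16 8 10 11 2 17
v[mid]=13>3: swap v[1],v[8]; hi=7 → 3 2 6 20 16 8 10 11 13 17
v[mid]=2<3: swap v[0],v[1]; lo=1,mid=2 → 2 3 6 20 16 8 10 11 13 17
v[mid]=6>3: swap v[2],v[7]; hi=6 → 2 3 11 20 16 8 10 6 13 17
v[mid]=11>3: swap v[2],v[6]; hi=5 → 2 3 10 20 16 8 11 6 13 17
v[mid]=10>3: swap v[2],v[5]; hi=4 → 2 3 8 20 16 10 11 6 13 17
v[mid]=8>3: swap v[2],v[4]; hi=3 → 2 3 16 20 8 10 11 6 13 17
v[mid]=16>3: swap v[2],v[3]; hi=2 → 2 3 20 16 8 10 11 6 13 17
v[mid]=20>3: swap v[2],v[2]; hi=1 → 2 3 20 16 8 10 11 6 13 17
end: lo=1, hi=1; v = 2 3 20 16 8 10 11 6 13 17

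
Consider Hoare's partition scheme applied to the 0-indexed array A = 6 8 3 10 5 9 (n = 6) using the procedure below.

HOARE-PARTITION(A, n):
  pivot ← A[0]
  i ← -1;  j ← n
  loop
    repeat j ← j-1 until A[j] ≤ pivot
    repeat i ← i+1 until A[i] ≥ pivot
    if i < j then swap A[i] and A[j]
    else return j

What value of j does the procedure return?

pivot = A[0] = 6; i = -1, j = 6
j→4 (A[4]=5≤6), i→0 (A[0]=6≥6); i<j, swap → 5 8 3 10 6 9
j→2 (A[2]=3≤6), i→1 (A[1]=8≥6); i<j, swap → 5 3 8 10 6 9
j→1, i→2; i≥j, return j=1. A = 5 3 8 10 6 9

1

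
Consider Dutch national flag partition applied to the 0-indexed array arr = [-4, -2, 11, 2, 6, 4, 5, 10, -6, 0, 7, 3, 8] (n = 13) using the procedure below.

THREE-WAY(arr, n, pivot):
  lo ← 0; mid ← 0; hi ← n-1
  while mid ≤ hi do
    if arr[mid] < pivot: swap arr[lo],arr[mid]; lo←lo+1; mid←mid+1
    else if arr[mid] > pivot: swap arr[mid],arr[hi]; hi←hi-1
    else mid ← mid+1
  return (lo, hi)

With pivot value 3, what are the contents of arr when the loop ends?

[-4, -2, 2, 0, -6, 3, 10, 5, 4, 7, 6, 8, 11]

pivot = 3; lo=0, mid=0, hi=12
arr[mid]=-4<3: swap arr[0],arr[0]; lo=1,mid=1 → [-4, -2, 11, 2, 6, 4, 5, 10, -6, 0, 7, 3, 8]
arr[mid]=-2<3: swap arr[1],arr[1]; lo=2,mid=2 → [-4, -2, 11, 2, 6, 4, 5, 10, -6, 0, 7, 3, 8]
arr[mid]=11>3: swap arr[2],arr[12]; hi=11 → [-4, -2, 8, 2, 6, 4, 5, 10, -6, 0, 7, 3, 11]
arr[mid]=8>3: swap arr[2],arr[11]; hi=10 → [-4, -2, 3, 2, 6, 4, 5, 10, -6, 0, 7, 8, 11]
arr[mid]=3=3: mid=3
arr[mid]=2<3: swap arr[2],arr[3]; lo=3,mid=4 → [-4, -2, 2, 3, 6, 4, 5, 10, -6, 0, 7, 8, 11]
arr[mid]=6>3: swap arr[4],arr[10]; hi=9 → [-4, -2, 2, 3, 7, 4, 5, 10, -6, 0, 6, 8, 11]
arr[mid]=7>3: swap arr[4],arr[9]; hi=8 → [-4, -2, 2, 3, 0, 4, 5, 10, -6, 7, 6, 8, 11]
arr[mid]=0<3: swap arr[3],arr[4]; lo=4,mid=5 → [-4, -2, 2, 0, 3, 4, 5, 10, -6, 7, 6, 8, 11]
arr[mid]=4>3: swap arr[5],arr[8]; hi=7 → [-4, -2, 2, 0, 3, -6, 5, 10, 4, 7, 6, 8, 11]
arr[mid]=-6<3: swap arr[4],arr[5]; lo=5,mid=6 → [-4, -2, 2, 0, -6, 3, 5, 10, 4, 7, 6, 8, 11]
arr[mid]=5>3: swap arr[6],arr[7]; hi=6 → [-4, -2, 2, 0, -6, 3, 10, 5, 4, 7, 6, 8, 11]
arr[mid]=10>3: swap arr[6],arr[6]; hi=5 → [-4, -2, 2, 0, -6, 3, 10, 5, 4, 7, 6, 8, 11]
end: lo=5, hi=5; arr = [-4, -2, 2, 0, -6, 3, 10, 5, 4, 7, 6, 8, 11]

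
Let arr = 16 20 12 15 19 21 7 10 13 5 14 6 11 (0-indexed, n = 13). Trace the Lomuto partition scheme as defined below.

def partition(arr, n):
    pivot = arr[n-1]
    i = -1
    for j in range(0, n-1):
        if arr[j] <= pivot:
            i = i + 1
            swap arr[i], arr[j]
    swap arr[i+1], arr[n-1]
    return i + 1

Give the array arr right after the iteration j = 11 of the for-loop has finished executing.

7 10 5 6 19 21 16 20 13 12 14 15 11

pivot = arr[12] = 11; i = -1
j=0: arr[0]=16 > 11 → no swap
j=1: arr[1]=20 > 11 → no swap
j=2: arr[2]=12 > 11 → no swap
j=3: arr[3]=15 > 11 → no swap
j=4: arr[4]=19 > 11 → no swap
j=5: arr[5]=21 > 11 → no swap
j=6: arr[6]=7 ≤ 11 → i=0, swap arr[0],arr[6] → 7 20 12 15 19 21 16 10 13 5 14 6 11
j=7: arr[7]=10 ≤ 11 → i=1, swap arr[1],arr[7] → 7 10 12 15 19 21 16 20 13 5 14 6 11
j=8: arr[8]=13 > 11 → no swap
j=9: arr[9]=5 ≤ 11 → i=2, swap arr[2],arr[9] → 7 10 5 15 19 21 16 20 13 12 14 6 11
j=10: arr[10]=14 > 11 → no swap
j=11: arr[11]=6 ≤ 11 → i=3, swap arr[3],arr[11] → 7 10 5 6 19 21 16 20 13 12 14 15 11
(after j=11) arr = 7 10 5 6 19 21 16 20 13 12 14 15 11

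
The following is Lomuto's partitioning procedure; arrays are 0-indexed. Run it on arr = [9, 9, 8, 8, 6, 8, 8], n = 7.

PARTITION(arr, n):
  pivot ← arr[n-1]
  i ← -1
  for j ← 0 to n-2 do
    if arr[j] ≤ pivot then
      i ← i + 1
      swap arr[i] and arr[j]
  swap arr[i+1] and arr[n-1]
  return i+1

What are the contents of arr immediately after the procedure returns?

[8, 8, 6, 8, 8, 9, 9]

pivot = arr[6] = 8; i = -1
j=0: arr[0]=9 > 8 → no swap
j=1: arr[1]=9 > 8 → no swap
j=2: arr[2]=8 ≤ 8 → i=0, swap arr[0],arr[2] → [8, 9, 9, 8, 6, 8, 8]
j=3: arr[3]=8 ≤ 8 → i=1, swap arr[1],arr[3] → [8, 8, 9, 9, 6, 8, 8]
j=4: arr[4]=6 ≤ 8 → i=2, swap arr[2],arr[4] → [8, 8, 6, 9, 9, 8, 8]
j=5: arr[5]=8 ≤ 8 → i=3, swap arr[3],arr[5] → [8, 8, 6, 8, 9, 9, 8]
final swap arr[4],arr[6] → [8, 8, 6, 8, 8, 9, 9]; return 4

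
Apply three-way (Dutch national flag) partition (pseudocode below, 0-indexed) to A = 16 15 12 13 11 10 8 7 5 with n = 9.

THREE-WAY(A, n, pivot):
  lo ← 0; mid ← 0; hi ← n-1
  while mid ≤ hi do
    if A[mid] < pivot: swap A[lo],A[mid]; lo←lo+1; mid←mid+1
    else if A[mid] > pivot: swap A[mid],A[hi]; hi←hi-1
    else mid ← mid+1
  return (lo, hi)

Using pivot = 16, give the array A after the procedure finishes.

15 12 13 11 10 8 7 5 16

pivot = 16; lo=0, mid=0, hi=8
A[mid]=16=16: mid=1
A[mid]=15<16: swap A[0],A[1]; lo=1,mid=2 → 15 16 12 13 11 10 8 7 5
A[mid]=12<16: swap A[1],A[2]; lo=2,mid=3 → 15 12 16 13 11 10 8 7 5
A[mid]=13<16: swap A[2],A[3]; lo=3,mid=4 → 15 12 13 16 11 10 8 7 5
A[mid]=11<16: swap A[3],A[4]; lo=4,mid=5 → 15 12 13 11 16 10 8 7 5
A[mid]=10<16: swap A[4],A[5]; lo=5,mid=6 → 15 12 13 11 10 16 8 7 5
A[mid]=8<16: swap A[5],A[6]; lo=6,mid=7 → 15 12 13 11 10 8 16 7 5
A[mid]=7<16: swap A[6],A[7]; lo=7,mid=8 → 15 12 13 11 10 8 7 16 5
A[mid]=5<16: swap A[7],A[8]; lo=8,mid=9 → 15 12 13 11 10 8 7 5 16
end: lo=8, hi=8; A = 15 12 13 11 10 8 7 5 16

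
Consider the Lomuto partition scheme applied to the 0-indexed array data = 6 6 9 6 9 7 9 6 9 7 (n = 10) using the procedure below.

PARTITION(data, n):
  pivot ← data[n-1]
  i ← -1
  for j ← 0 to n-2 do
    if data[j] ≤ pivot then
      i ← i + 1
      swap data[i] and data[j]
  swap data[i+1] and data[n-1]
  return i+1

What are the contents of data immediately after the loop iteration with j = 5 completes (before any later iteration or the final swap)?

6 6 6 7 9 9 9 6 9 7

pivot = data[9] = 7; i = -1
j=0: data[0]=6 ≤ 7 → i=0, swap data[0],data[0] (no change) → 6 6 9 6 9 7 9 6 9 7
j=1: data[1]=6 ≤ 7 → i=1, swap data[1],data[1] (no change) → 6 6 9 6 9 7 9 6 9 7
j=2: data[2]=9 > 7 → no swap
j=3: data[3]=6 ≤ 7 → i=2, swap data[2],data[3] → 6 6 6 9 9 7 9 6 9 7
j=4: data[4]=9 > 7 → no swap
j=5: data[5]=7 ≤ 7 → i=3, swap data[3],data[5] → 6 6 6 7 9 9 9 6 9 7
(after j=5) data = 6 6 6 7 9 9 9 6 9 7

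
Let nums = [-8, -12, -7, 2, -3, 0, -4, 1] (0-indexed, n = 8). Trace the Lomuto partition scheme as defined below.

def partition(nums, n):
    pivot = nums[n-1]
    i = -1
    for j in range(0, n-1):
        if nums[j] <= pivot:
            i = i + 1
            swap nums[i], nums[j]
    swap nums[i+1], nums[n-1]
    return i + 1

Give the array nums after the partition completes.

pivot = nums[7] = 1; i = -1
j=0: nums[0]=-8 ≤ 1 → i=0, swap nums[0],nums[0] (no change) → [-8, -12, -7, 2, -3, 0, -4, 1]
j=1: nums[1]=-12 ≤ 1 → i=1, swap nums[1],nums[1] (no change) → [-8, -12, -7, 2, -3, 0, -4, 1]
j=2: nums[2]=-7 ≤ 1 → i=2, swap nums[2],nums[2] (no change) → [-8, -12, -7, 2, -3, 0, -4, 1]
j=3: nums[3]=2 > 1 → no swap
j=4: nums[4]=-3 ≤ 1 → i=3, swap nums[3],nums[4] → [-8, -12, -7, -3, 2, 0, -4, 1]
j=5: nums[5]=0 ≤ 1 → i=4, swap nums[4],nums[5] → [-8, -12, -7, -3, 0, 2, -4, 1]
j=6: nums[6]=-4 ≤ 1 → i=5, swap nums[5],nums[6] → [-8, -12, -7, -3, 0, -4, 2, 1]
final swap nums[6],nums[7] → [-8, -12, -7, -3, 0, -4, 1, 2]; return 6

[-8, -12, -7, -3, 0, -4, 1, 2]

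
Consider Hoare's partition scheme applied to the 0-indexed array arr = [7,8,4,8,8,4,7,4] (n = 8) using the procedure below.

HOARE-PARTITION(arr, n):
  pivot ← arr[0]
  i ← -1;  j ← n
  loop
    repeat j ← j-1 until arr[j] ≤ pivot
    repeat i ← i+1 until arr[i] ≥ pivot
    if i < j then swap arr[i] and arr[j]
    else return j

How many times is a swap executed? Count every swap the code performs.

pivot=7
j stops at 7 (4), i stops at 0 (7); swap ⇒ [4,8,4,8,8,4,7,7]
j stops at 6 (7), i stops at 1 (8); swap ⇒ [4,7,4,8,8,4,8,7]
j stops at 5 (4), i stops at 3 (8); swap ⇒ [4,7,4,4,8,8,8,7]
j stops at 3, i stops at 4; i≥j ⇒ return 3. arr=[4,7,4,4,8,8,8,7]

3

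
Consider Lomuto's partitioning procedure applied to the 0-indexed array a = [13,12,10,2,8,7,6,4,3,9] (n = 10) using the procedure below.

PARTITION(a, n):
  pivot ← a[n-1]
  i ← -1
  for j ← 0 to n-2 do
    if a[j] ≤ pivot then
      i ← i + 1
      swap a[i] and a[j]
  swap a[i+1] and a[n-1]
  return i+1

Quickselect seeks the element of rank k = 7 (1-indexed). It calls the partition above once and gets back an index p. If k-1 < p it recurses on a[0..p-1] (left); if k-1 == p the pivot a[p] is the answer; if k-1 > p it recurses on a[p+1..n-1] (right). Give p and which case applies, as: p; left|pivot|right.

pivot=9, i=-1
j=0: 13>9, skip
j=1: 12>9, skip
j=2: 10>9, skip
j=3: 2≤9, i=0, swap(0,3) ⇒ [2,12,10,13,8,7,6,4,3,9]
j=4: 8≤9, i=1, swap(1,4) ⇒ [2,8,10,13,12,7,6,4,3,9]
j=5: 7≤9, i=2, swap(2,5) ⇒ [2,8,7,13,12,10,6,4,3,9]
j=6: 6≤9, i=3, swap(3,6) ⇒ [2,8,7,6,12,10,13,4,3,9]
j=7: 4≤9, i=4, swap(4,7) ⇒ [2,8,7,6,4,10,13,12,3,9]
j=8: 3≤9, i=5, swap(5,8) ⇒ [2,8,7,6,4,3,13,12,10,9]
swap(6,9) ⇒ [2,8,7,6,4,3,9,12,10,13]; return 6
p = 6; k-1 = 6 == 6 ⇒ pivot

6; pivot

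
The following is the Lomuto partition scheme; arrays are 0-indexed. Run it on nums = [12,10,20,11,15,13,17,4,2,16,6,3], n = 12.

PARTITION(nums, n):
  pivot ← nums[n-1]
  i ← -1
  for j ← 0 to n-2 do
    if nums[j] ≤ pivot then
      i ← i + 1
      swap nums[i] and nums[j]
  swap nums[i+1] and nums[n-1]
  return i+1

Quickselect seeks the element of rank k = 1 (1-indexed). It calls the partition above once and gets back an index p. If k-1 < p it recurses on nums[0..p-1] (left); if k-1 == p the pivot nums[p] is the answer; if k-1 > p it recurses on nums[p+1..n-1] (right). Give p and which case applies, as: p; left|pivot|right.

pivot = nums[11] = 3; i = -1
j=0: nums[0]=12 > 3 → no swap
j=1: nums[1]=10 > 3 → no swap
j=2: nums[2]=20 > 3 → no swap
j=3: nums[3]=11 > 3 → no swap
j=4: nums[4]=15 > 3 → no swap
j=5: nums[5]=13 > 3 → no swap
j=6: nums[6]=17 > 3 → no swap
j=7: nums[7]=4 > 3 → no swap
j=8: nums[8]=2 ≤ 3 → i=0, swap nums[0],nums[8] → [2,10,20,11,15,13,17,4,12,16,6,3]
j=9: nums[9]=16 > 3 → no swap
j=10: nums[10]=6 > 3 → no swap
final swap nums[1],nums[11] → [2,3,20,11,15,13,17,4,12,16,6,10]; return 1
p = 1; k-1 = 0 < 1 ⇒ left

1; left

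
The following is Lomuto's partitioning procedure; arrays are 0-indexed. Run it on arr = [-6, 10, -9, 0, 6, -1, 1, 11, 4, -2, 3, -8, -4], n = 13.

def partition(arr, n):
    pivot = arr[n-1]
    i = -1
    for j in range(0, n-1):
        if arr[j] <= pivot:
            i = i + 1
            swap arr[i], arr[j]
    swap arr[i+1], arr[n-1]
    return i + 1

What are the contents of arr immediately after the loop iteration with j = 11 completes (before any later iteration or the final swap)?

[-6, -9, -8, 0, 6, -1, 1, 11, 4, -2, 3, 10, -4]

pivot = arr[12] = -4; i = -1
j=0: arr[0]=-6 ≤ -4 → i=0, swap arr[0],arr[0] (no change) → [-6, 10, -9, 0, 6, -1, 1, 11, 4, -2, 3, -8, -4]
j=1: arr[1]=10 > -4 → no swap
j=2: arr[2]=-9 ≤ -4 → i=1, swap arr[1],arr[2] → [-6, -9, 10, 0, 6, -1, 1, 11, 4, -2, 3, -8, -4]
j=3: arr[3]=0 > -4 → no swap
j=4: arr[4]=6 > -4 → no swap
j=5: arr[5]=-1 > -4 → no swap
j=6: arr[6]=1 > -4 → no swap
j=7: arr[7]=11 > -4 → no swap
j=8: arr[8]=4 > -4 → no swap
j=9: arr[9]=-2 > -4 → no swap
j=10: arr[10]=3 > -4 → no swap
j=11: arr[11]=-8 ≤ -4 → i=2, swap arr[2],arr[11] → [-6, -9, -8, 0, 6, -1, 1, 11, 4, -2, 3, 10, -4]
(after j=11) arr = [-6, -9, -8, 0, 6, -1, 1, 11, 4, -2, 3, 10, -4]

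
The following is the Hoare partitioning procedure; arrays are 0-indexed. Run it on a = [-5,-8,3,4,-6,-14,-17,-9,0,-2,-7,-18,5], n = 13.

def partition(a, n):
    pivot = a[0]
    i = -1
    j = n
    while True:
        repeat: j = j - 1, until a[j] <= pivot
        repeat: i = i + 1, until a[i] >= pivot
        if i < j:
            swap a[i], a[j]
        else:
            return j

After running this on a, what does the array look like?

[-18,-8,-7,-9,-6,-14,-17,4,0,-2,3,-5,5]

pivot=-5
j stops at 11 (-18), i stops at 0 (-5); swap ⇒ [-18,-8,3,4,-6,-14,-17,-9,0,-2,-7,-5,5]
j stops at 10 (-7), i stops at 2 (3); swap ⇒ [-18,-8,-7,4,-6,-14,-17,-9,0,-2,3,-5,5]
j stops at 7 (-9), i stops at 3 (4); swap ⇒ [-18,-8,-7,-9,-6,-14,-17,4,0,-2,3,-5,5]
j stops at 6, i stops at 7; i≥j ⇒ return 6. a=[-18,-8,-7,-9,-6,-14,-17,4,0,-2,3,-5,5]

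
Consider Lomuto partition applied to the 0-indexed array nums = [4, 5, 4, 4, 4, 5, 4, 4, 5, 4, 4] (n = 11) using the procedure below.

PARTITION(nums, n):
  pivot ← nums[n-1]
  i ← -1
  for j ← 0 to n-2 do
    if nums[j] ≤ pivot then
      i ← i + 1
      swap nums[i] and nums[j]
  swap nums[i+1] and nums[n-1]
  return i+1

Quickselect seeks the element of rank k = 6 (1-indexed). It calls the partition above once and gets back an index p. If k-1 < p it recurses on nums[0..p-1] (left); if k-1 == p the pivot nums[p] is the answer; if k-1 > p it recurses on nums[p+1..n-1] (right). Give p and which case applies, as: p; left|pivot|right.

7; left

pivot=4, i=-1
j=0: 4≤4, i=0, swap(0,0) ⇒ [4, 5, 4, 4, 4, 5, 4, 4, 5, 4, 4]
j=1: 5>4, skip
j=2: 4≤4, i=1, swap(1,2) ⇒ [4, 4, 5, 4, 4, 5, 4, 4, 5, 4, 4]
j=3: 4≤4, i=2, swap(2,3) ⇒ [4, 4, 4, 5, 4, 5, 4, 4, 5, 4, 4]
j=4: 4≤4, i=3, swap(3,4) ⇒ [4, 4, 4, 4, 5, 5, 4, 4, 5, 4, 4]
j=5: 5>4, skip
j=6: 4≤4, i=4, swap(4,6) ⇒ [4, 4, 4, 4, 4, 5, 5, 4, 5, 4, 4]
j=7: 4≤4, i=5, swap(5,7) ⇒ [4, 4, 4, 4, 4, 4, 5, 5, 5, 4, 4]
j=8: 5>4, skip
j=9: 4≤4, i=6, swap(6,9) ⇒ [4, 4, 4, 4, 4, 4, 4, 5, 5, 5, 4]
swap(7,10) ⇒ [4, 4, 4, 4, 4, 4, 4, 4, 5, 5, 5]; return 7
p = 7; k-1 = 5 < 7 ⇒ left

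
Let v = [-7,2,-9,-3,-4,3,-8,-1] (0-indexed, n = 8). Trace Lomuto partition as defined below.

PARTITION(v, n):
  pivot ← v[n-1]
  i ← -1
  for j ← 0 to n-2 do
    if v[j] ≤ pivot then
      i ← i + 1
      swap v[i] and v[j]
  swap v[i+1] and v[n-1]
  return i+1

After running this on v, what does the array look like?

pivot = v[7] = -1; i = -1
j=0: v[0]=-7 ≤ -1 → i=0, swap v[0],v[0] (no change) → [-7,2,-9,-3,-4,3,-8,-1]
j=1: v[1]=2 > -1 → no swap
j=2: v[2]=-9 ≤ -1 → i=1, swap v[1],v[2] → [-7,-9,2,-3,-4,3,-8,-1]
j=3: v[3]=-3 ≤ -1 → i=2, swap v[2],v[3] → [-7,-9,-3,2,-4,3,-8,-1]
j=4: v[4]=-4 ≤ -1 → i=3, swap v[3],v[4] → [-7,-9,-3,-4,2,3,-8,-1]
j=5: v[5]=3 > -1 → no swap
j=6: v[6]=-8 ≤ -1 → i=4, swap v[4],v[6] → [-7,-9,-3,-4,-8,3,2,-1]
final swap v[5],v[7] → [-7,-9,-3,-4,-8,-1,2,3]; return 5

[-7,-9,-3,-4,-8,-1,2,3]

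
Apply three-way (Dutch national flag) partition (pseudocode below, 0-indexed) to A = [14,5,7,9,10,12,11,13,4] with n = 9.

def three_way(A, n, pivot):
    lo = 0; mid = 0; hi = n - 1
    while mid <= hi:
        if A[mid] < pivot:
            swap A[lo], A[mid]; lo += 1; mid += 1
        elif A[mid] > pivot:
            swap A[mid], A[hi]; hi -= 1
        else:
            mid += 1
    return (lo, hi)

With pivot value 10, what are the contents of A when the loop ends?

[4,5,7,9,10,11,13,12,14]

pivot = 10; lo=0, mid=0, hi=8
A[mid]=14>10: swap A[0],A[8]; hi=7 → [4,5,7,9,10,12,11,13,14]
A[mid]=4<10: swap A[0],A[0]; lo=1,mid=1 → [4,5,7,9,10,12,11,13,14]
A[mid]=5<10: swap A[1],A[1]; lo=2,mid=2 → [4,5,7,9,10,12,11,13,14]
A[mid]=7<10: swap A[2],A[2]; lo=3,mid=3 → [4,5,7,9,10,12,11,13,14]
A[mid]=9<10: swap A[3],A[3]; lo=4,mid=4 → [4,5,7,9,10,12,11,13,14]
A[mid]=10=10: mid=5
A[mid]=12>10: swap A[5],A[7]; hi=6 → [4,5,7,9,10,13,11,12,14]
A[mid]=13>10: swap A[5],A[6]; hi=5 → [4,5,7,9,10,11,13,12,14]
A[mid]=11>10: swap A[5],A[5]; hi=4 → [4,5,7,9,10,11,13,12,14]
end: lo=4, hi=4; A = [4,5,7,9,10,11,13,12,14]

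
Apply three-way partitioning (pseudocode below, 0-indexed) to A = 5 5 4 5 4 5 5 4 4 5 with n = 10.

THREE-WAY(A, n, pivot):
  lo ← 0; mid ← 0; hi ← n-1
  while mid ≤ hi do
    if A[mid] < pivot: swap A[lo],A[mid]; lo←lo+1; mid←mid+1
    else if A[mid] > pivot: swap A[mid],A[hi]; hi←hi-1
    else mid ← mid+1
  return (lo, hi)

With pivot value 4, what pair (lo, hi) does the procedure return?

(0, 3)

pivot = 4; lo=0, mid=0, hi=9
A[mid]=5>4: swap A[0],A[9]; hi=8 → 5 5 4 5 4 5 5 4 4 5
A[mid]=5>4: swap A[0],A[8]; hi=7 → 4 5 4 5 4 5 5 4 5 5
A[mid]=4=4: mid=1
A[mid]=5>4: swap A[1],A[7]; hi=6 → 4 4 4 5 4 5 5 5 5 5
A[mid]=4=4: mid=2
A[mid]=4=4: mid=3
A[mid]=5>4: swap A[3],A[6]; hi=5 → 4 4 4 5 4 5 5 5 5 5
A[mid]=5>4: swap A[3],A[5]; hi=4 → 4 4 4 5 4 5 5 5 5 5
A[mid]=5>4: swap A[3],A[4]; hi=3 → 4 4 4 4 5 5 5 5 5 5
A[mid]=4=4: mid=4
end: lo=0, hi=3; A = 4 4 4 4 5 5 5 5 5 5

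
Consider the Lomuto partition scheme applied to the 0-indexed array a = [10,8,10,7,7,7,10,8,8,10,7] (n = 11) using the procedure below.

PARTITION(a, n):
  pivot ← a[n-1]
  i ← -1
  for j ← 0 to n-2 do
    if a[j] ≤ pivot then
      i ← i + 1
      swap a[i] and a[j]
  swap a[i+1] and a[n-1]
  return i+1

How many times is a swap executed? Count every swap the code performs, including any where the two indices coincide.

4

pivot=7, i=-1
j=0: 10>7, skip
j=1: 8>7, skip
j=2: 10>7, skip
j=3: 7≤7, i=0, swap(0,3) ⇒ [7,8,10,10,7,7,10,8,8,10,7]
j=4: 7≤7, i=1, swap(1,4) ⇒ [7,7,10,10,8,7,10,8,8,10,7]
j=5: 7≤7, i=2, swap(2,5) ⇒ [7,7,7,10,8,10,10,8,8,10,7]
j=6: 10>7, skip
j=7: 8>7, skip
j=8: 8>7, skip
j=9: 10>7, skip
swap(3,10) ⇒ [7,7,7,7,8,10,10,8,8,10,10]; return 3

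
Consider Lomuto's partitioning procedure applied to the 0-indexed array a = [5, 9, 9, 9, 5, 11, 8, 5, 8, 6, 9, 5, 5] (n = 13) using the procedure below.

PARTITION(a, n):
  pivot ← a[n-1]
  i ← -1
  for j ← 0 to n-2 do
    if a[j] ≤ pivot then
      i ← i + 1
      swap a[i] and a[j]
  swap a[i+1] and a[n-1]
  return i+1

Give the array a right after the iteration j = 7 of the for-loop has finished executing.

[5, 5, 5, 9, 9, 11, 8, 9, 8, 6, 9, 5, 5]

pivot = a[12] = 5; i = -1
j=0: a[0]=5 ≤ 5 → i=0, swap a[0],a[0] (no change) → [5, 9, 9, 9, 5, 11, 8, 5, 8, 6, 9, 5, 5]
j=1: a[1]=9 > 5 → no swap
j=2: a[2]=9 > 5 → no swap
j=3: a[3]=9 > 5 → no swap
j=4: a[4]=5 ≤ 5 → i=1, swap a[1],a[4] → [5, 5, 9, 9, 9, 11, 8, 5, 8, 6, 9, 5, 5]
j=5: a[5]=11 > 5 → no swap
j=6: a[6]=8 > 5 → no swap
j=7: a[7]=5 ≤ 5 → i=2, swap a[2],a[7] → [5, 5, 5, 9, 9, 11, 8, 9, 8, 6, 9, 5, 5]
(after j=7) a = [5, 5, 5, 9, 9, 11, 8, 9, 8, 6, 9, 5, 5]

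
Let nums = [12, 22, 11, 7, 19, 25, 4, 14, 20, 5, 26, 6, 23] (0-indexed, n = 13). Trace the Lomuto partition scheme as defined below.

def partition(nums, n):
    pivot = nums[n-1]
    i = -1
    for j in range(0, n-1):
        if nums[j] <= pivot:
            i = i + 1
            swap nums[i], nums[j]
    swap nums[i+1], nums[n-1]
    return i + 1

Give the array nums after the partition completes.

[12, 22, 11, 7, 19, 4, 14, 20, 5, 6, 23, 25, 26]

pivot=23, i=-1
j=0: 12≤23, i=0, swap(0,0) ⇒ [12, 22, 11, 7, 19, 25, 4, 14, 20, 5, 26, 6, 23]
j=1: 22≤23, i=1, swap(1,1) ⇒ [12, 22, 11, 7, 19, 25, 4, 14, 20, 5, 26, 6, 23]
j=2: 11≤23, i=2, swap(2,2) ⇒ [12, 22, 11, 7, 19, 25, 4, 14, 20, 5, 26, 6, 23]
j=3: 7≤23, i=3, swap(3,3) ⇒ [12, 22, 11, 7, 19, 25, 4, 14, 20, 5, 26, 6, 23]
j=4: 19≤23, i=4, swap(4,4) ⇒ [12, 22, 11, 7, 19, 25, 4, 14, 20, 5, 26, 6, 23]
j=5: 25>23, skip
j=6: 4≤23, i=5, swap(5,6) ⇒ [12, 22, 11, 7, 19, 4, 25, 14, 20, 5, 26, 6, 23]
j=7: 14≤23, i=6, swap(6,7) ⇒ [12, 22, 11, 7, 19, 4, 14, 25, 20, 5, 26, 6, 23]
j=8: 20≤23, i=7, swap(7,8) ⇒ [12, 22, 11, 7, 19, 4, 14, 20, 25, 5, 26, 6, 23]
j=9: 5≤23, i=8, swap(8,9) ⇒ [12, 22, 11, 7, 19, 4, 14, 20, 5, 25, 26, 6, 23]
j=10: 26>23, skip
j=11: 6≤23, i=9, swap(9,11) ⇒ [12, 22, 11, 7, 19, 4, 14, 20, 5, 6, 26, 25, 23]
swap(10,12) ⇒ [12, 22, 11, 7, 19, 4, 14, 20, 5, 6, 23, 25, 26]; return 10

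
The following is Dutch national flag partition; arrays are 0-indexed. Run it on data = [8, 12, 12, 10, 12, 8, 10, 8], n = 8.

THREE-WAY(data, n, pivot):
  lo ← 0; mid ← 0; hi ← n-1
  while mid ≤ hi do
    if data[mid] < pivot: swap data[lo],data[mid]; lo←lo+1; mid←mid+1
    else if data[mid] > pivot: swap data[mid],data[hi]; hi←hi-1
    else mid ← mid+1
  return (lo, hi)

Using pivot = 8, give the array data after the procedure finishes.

[8, 8, 8, 12, 10, 10, 12, 12]

pivot = 8; lo=0, mid=0, hi=7
data[mid]=8=8: mid=1
data[mid]=12>8: swap data[1],data[7]; hi=6 → [8, 8, 12, 10, 12, 8, 10, 12]
data[mid]=8=8: mid=2
data[mid]=12>8: swap data[2],data[6]; hi=5 → [8, 8, 10, 10, 12, 8, 12, 12]
data[mid]=10>8: swap data[2],data[5]; hi=4 → [8, 8, 8, 10, 12, 10, 12, 12]
data[mid]=8=8: mid=3
data[mid]=10>8: swap data[3],data[4]; hi=3 → [8, 8, 8, 12, 10, 10, 12, 12]
data[mid]=12>8: swap data[3],data[3]; hi=2 → [8, 8, 8, 12, 10, 10, 12, 12]
end: lo=0, hi=2; data = [8, 8, 8, 12, 10, 10, 12, 12]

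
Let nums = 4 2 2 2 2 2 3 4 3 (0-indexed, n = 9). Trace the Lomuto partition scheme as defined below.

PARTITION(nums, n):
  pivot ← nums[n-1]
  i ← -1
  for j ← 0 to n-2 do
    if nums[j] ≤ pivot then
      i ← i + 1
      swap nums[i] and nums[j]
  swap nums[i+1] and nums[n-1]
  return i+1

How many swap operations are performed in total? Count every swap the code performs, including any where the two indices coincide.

pivot=3, i=-1
j=0: 4>3, skip
j=1: 2≤3, i=0, swap(0,1) ⇒ 2 4 2 2 2 2 3 4 3
j=2: 2≤3, i=1, swap(1,2) ⇒ 2 2 4 2 2 2 3 4 3
j=3: 2≤3, i=2, swap(2,3) ⇒ 2 2 2 4 2 2 3 4 3
j=4: 2≤3, i=3, swap(3,4) ⇒ 2 2 2 2 4 2 3 4 3
j=5: 2≤3, i=4, swap(4,5) ⇒ 2 2 2 2 2 4 3 4 3
j=6: 3≤3, i=5, swap(5,6) ⇒ 2 2 2 2 2 3 4 4 3
j=7: 4>3, skip
swap(6,8) ⇒ 2 2 2 2 2 3 3 4 4; return 6

7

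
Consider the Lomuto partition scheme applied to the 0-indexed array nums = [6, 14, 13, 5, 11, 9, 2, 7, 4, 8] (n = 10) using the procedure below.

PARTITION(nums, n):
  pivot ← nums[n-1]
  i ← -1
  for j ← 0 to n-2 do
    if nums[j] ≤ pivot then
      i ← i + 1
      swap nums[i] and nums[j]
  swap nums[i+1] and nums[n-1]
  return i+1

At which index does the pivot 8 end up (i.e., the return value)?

5

pivot = nums[9] = 8; i = -1
j=0: nums[0]=6 ≤ 8 → i=0, swap nums[0],nums[0] (no change) → [6, 14, 13, 5, 11, 9, 2, 7, 4, 8]
j=1: nums[1]=14 > 8 → no swap
j=2: nums[2]=13 > 8 → no swap
j=3: nums[3]=5 ≤ 8 → i=1, swap nums[1],nums[3] → [6, 5, 13, 14, 11, 9, 2, 7, 4, 8]
j=4: nums[4]=11 > 8 → no swap
j=5: nums[5]=9 > 8 → no swap
j=6: nums[6]=2 ≤ 8 → i=2, swap nums[2],nums[6] → [6, 5, 2, 14, 11, 9, 13, 7, 4, 8]
j=7: nums[7]=7 ≤ 8 → i=3, swap nums[3],nums[7] → [6, 5, 2, 7, 11, 9, 13, 14, 4, 8]
j=8: nums[8]=4 ≤ 8 → i=4, swap nums[4],nums[8] → [6, 5, 2, 7, 4, 9, 13, 14, 11, 8]
final swap nums[5],nums[9] → [6, 5, 2, 7, 4, 8, 13, 14, 11, 9]; return 5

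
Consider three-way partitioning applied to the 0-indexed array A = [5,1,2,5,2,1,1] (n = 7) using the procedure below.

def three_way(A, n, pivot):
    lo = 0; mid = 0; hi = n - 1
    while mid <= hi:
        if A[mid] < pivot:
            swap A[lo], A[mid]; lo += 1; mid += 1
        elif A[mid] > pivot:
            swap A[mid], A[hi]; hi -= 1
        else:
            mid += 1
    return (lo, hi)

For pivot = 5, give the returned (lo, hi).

(5, 6)

pivot = 5; lo=0, mid=0, hi=6
A[mid]=5=5: mid=1
A[mid]=1<5: swap A[0],A[1]; lo=1,mid=2 → [1,5,2,5,2,1,1]
A[mid]=2<5: swap A[1],A[2]; lo=2,mid=3 → [1,2,5,5,2,1,1]
A[mid]=5=5: mid=4
A[mid]=2<5: swap A[2],A[4]; lo=3,mid=5 → [1,2,2,5,5,1,1]
A[mid]=1<5: swap A[3],A[5]; lo=4,mid=6 → [1,2,2,1,5,5,1]
A[mid]=1<5: swap A[4],A[6]; lo=5,mid=7 → [1,2,2,1,1,5,5]
end: lo=5, hi=6; A = [1,2,2,1,1,5,5]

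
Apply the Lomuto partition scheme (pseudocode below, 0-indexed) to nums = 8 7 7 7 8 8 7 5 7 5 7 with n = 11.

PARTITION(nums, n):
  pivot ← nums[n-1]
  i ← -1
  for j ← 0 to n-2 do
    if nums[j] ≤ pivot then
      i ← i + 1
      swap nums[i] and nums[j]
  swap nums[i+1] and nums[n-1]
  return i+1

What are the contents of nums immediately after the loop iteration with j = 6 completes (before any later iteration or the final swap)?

7 7 7 7 8 8 8 5 7 5 7

pivot = nums[10] = 7; i = -1
j=0: nums[0]=8 > 7 → no swap
j=1: nums[1]=7 ≤ 7 → i=0, swap nums[0],nums[1] → 7 8 7 7 8 8 7 5 7 5 7
j=2: nums[2]=7 ≤ 7 → i=1, swap nums[1],nums[2] → 7 7 8 7 8 8 7 5 7 5 7
j=3: nums[3]=7 ≤ 7 → i=2, swap nums[2],nums[3] → 7 7 7 8 8 8 7 5 7 5 7
j=4: nums[4]=8 > 7 → no swap
j=5: nums[5]=8 > 7 → no swap
j=6: nums[6]=7 ≤ 7 → i=3, swap nums[3],nums[6] → 7 7 7 7 8 8 8 5 7 5 7
(after j=6) nums = 7 7 7 7 8 8 8 5 7 5 7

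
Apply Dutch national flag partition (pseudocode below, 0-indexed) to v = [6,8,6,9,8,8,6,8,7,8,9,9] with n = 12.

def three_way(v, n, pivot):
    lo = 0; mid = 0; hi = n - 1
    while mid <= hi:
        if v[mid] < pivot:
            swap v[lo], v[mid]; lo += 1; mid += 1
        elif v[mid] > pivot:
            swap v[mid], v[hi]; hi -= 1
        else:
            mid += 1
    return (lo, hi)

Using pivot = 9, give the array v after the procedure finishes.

[6,8,6,8,8,6,8,7,8,9,9,9]

lo=0 mid=0 hi=11
6<9: swap(0,0), lo=1 mid=1 ⇒ [6,8,6,9,8,8,6,8,7,8,9,9]
8<9: swap(1,1), lo=2 mid=2 ⇒ [6,8,6,9,8,8,6,8,7,8,9,9]
6<9: swap(2,2), lo=3 mid=3 ⇒ [6,8,6,9,8,8,6,8,7,8,9,9]
9=9: mid=4
8<9: swap(3,4), lo=4 mid=5 ⇒ [6,8,6,8,9,8,6,8,7,8,9,9]
8<9: swap(4,5), lo=5 mid=6 ⇒ [6,8,6,8,8,9,6,8,7,8,9,9]
6<9: swap(5,6), lo=6 mid=7 ⇒ [6,8,6,8,8,6,9,8,7,8,9,9]
8<9: swap(6,7), lo=7 mid=8 ⇒ [6,8,6,8,8,6,8,9,7,8,9,9]
7<9: swap(7,8), lo=8 mid=9 ⇒ [6,8,6,8,8,6,8,7,9,8,9,9]
8<9: swap(8,9), lo=9 mid=10 ⇒ [6,8,6,8,8,6,8,7,8,9,9,9]
9=9: mid=11
9=9: mid=12
done. lo=9 hi=11; v=[6,8,6,8,8,6,8,7,8,9,9,9]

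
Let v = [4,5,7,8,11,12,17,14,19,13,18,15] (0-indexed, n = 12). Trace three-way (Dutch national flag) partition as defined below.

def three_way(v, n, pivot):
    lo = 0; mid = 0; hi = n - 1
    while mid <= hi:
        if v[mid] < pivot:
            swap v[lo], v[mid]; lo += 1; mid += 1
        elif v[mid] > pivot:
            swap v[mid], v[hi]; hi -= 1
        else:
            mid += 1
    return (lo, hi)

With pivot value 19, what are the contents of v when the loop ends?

[4,5,7,8,11,12,17,14,13,18,15,19]

pivot = 19; lo=0, mid=0, hi=11
v[mid]=4<19: swap v[0],v[0]; lo=1,mid=1 → [4,5,7,8,11,12,17,14,19,13,18,15]
v[mid]=5<19: swap v[1],v[1]; lo=2,mid=2 → [4,5,7,8,11,12,17,14,19,13,18,15]
v[mid]=7<19: swap v[2],v[2]; lo=3,mid=3 → [4,5,7,8,11,12,17,14,19,13,18,15]
v[mid]=8<19: swap v[3],v[3]; lo=4,mid=4 → [4,5,7,8,11,12,17,14,19,13,18,15]
v[mid]=11<19: swap v[4],v[4]; lo=5,mid=5 → [4,5,7,8,11,12,17,14,19,13,18,15]
v[mid]=12<19: swap v[5],v[5]; lo=6,mid=6 → [4,5,7,8,11,12,17,14,19,13,18,15]
v[mid]=17<19: swap v[6],v[6]; lo=7,mid=7 → [4,5,7,8,11,12,17,14,19,13,18,15]
v[mid]=14<19: swap v[7],v[7]; lo=8,mid=8 → [4,5,7,8,11,12,17,14,19,13,18,15]
v[mid]=19=19: mid=9
v[mid]=13<19: swap v[8],v[9]; lo=9,mid=10 → [4,5,7,8,11,12,17,14,13,19,18,15]
v[mid]=18<19: swap v[9],v[10]; lo=10,mid=11 → [4,5,7,8,11,12,17,14,13,18,19,15]
v[mid]=15<19: swap v[10],v[11]; lo=11,mid=12 → [4,5,7,8,11,12,17,14,13,18,15,19]
end: lo=11, hi=11; v = [4,5,7,8,11,12,17,14,13,18,15,19]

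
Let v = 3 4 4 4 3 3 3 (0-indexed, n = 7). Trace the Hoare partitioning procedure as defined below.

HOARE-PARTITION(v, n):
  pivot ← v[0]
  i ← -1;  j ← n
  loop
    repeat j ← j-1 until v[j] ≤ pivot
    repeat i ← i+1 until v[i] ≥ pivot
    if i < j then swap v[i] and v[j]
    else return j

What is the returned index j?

2

pivot=3
j stops at 6 (3), i stops at 0 (3); swap ⇒ 3 4 4 4 3 3 3
j stops at 5 (3), i stops at 1 (4); swap ⇒ 3 3 4 4 3 4 3
j stops at 4 (3), i stops at 2 (4); swap ⇒ 3 3 3 4 4 4 3
j stops at 2, i stops at 3; i≥j ⇒ return 2. v=3 3 3 4 4 4 3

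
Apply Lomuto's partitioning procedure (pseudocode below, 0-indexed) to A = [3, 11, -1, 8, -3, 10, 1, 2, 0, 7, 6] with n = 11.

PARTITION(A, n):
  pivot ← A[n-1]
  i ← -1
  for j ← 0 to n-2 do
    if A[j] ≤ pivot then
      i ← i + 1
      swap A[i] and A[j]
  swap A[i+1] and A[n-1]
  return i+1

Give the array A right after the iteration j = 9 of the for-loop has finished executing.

pivot = A[10] = 6; i = -1
j=0: A[0]=3 ≤ 6 → i=0, swap A[0],A[0] (no change) → [3, 11, -1, 8, -3, 10, 1, 2, 0, 7, 6]
j=1: A[1]=11 > 6 → no swap
j=2: A[2]=-1 ≤ 6 → i=1, swap A[1],A[2] → [3, -1, 11, 8, -3, 10, 1, 2, 0, 7, 6]
j=3: A[3]=8 > 6 → no swap
j=4: A[4]=-3 ≤ 6 → i=2, swap A[2],A[4] → [3, -1, -3, 8, 11, 10, 1, 2, 0, 7, 6]
j=5: A[5]=10 > 6 → no swap
j=6: A[6]=1 ≤ 6 → i=3, swap A[3],A[6] → [3, -1, -3, 1, 11, 10, 8, 2, 0, 7, 6]
j=7: A[7]=2 ≤ 6 → i=4, swap A[4],A[7] → [3, -1, -3, 1, 2, 10, 8, 11, 0, 7, 6]
j=8: A[8]=0 ≤ 6 → i=5, swap A[5],A[8] → [3, -1, -3, 1, 2, 0, 8, 11, 10, 7, 6]
j=9: A[9]=7 > 6 → no swap
(after j=9) A = [3, -1, -3, 1, 2, 0, 8, 11, 10, 7, 6]

[3, -1, -3, 1, 2, 0, 8, 11, 10, 7, 6]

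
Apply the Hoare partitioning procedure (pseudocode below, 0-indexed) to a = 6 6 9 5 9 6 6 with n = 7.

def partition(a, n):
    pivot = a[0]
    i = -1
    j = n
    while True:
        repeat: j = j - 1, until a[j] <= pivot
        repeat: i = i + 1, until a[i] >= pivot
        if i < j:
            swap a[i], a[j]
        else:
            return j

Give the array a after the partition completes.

6 6 5 9 9 6 6

pivot=6
j stops at 6 (6), i stops at 0 (6); swap ⇒ 6 6 9 5 9 6 6
j stops at 5 (6), i stops at 1 (6); swap ⇒ 6 6 9 5 9 6 6
j stops at 3 (5), i stops at 2 (9); swap ⇒ 6 6 5 9 9 6 6
j stops at 2, i stops at 3; i≥j ⇒ return 2. a=6 6 5 9 9 6 6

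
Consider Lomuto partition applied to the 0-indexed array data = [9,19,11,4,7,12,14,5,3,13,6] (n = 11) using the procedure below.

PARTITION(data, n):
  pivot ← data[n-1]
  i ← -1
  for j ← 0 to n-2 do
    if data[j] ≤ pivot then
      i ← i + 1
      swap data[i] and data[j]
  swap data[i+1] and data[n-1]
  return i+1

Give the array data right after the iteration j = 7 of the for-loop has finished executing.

[4,5,11,9,7,12,14,19,3,13,6]

pivot=6, i=-1
j=0: 9>6, skip
j=1: 19>6, skip
j=2: 11>6, skip
j=3: 4≤6, i=0, swap(0,3) ⇒ [4,19,11,9,7,12,14,5,3,13,6]
j=4: 7>6, skip
j=5: 12>6, skip
j=6: 14>6, skip
j=7: 5≤6, i=1, swap(1,7) ⇒ [4,5,11,9,7,12,14,19,3,13,6]
(after j=7) data = [4,5,11,9,7,12,14,19,3,13,6]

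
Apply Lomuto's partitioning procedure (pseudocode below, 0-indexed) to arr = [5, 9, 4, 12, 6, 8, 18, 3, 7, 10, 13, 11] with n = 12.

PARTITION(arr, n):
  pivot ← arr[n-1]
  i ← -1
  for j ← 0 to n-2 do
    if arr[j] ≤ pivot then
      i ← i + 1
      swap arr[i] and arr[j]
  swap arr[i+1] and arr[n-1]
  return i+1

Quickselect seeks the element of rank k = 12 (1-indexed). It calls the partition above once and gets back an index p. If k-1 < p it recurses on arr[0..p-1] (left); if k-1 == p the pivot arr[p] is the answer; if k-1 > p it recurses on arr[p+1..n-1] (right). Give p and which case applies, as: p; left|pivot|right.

8; right

pivot = arr[11] = 11; i = -1
j=0: arr[0]=5 ≤ 11 → i=0, swap arr[0],arr[0] (no change) → [5, 9, 4, 12, 6, 8, 18, 3, 7, 10, 13, 11]
j=1: arr[1]=9 ≤ 11 → i=1, swap arr[1],arr[1] (no change) → [5, 9, 4, 12, 6, 8, 18, 3, 7, 10, 13, 11]
j=2: arr[2]=4 ≤ 11 → i=2, swap arr[2],arr[2] (no change) → [5, 9, 4, 12, 6, 8, 18, 3, 7, 10, 13, 11]
j=3: arr[3]=12 > 11 → no swap
j=4: arr[4]=6 ≤ 11 → i=3, swap arr[3],arr[4] → [5, 9, 4, 6, 12, 8, 18, 3, 7, 10, 13, 11]
j=5: arr[5]=8 ≤ 11 → i=4, swap arr[4],arr[5] → [5, 9, 4, 6, 8, 12, 18, 3, 7, 10, 13, 11]
j=6: arr[6]=18 > 11 → no swap
j=7: arr[7]=3 ≤ 11 → i=5, swap arr[5],arr[7] → [5, 9, 4, 6, 8, 3, 18, 12, 7, 10, 13, 11]
j=8: arr[8]=7 ≤ 11 → i=6, swap arr[6],arr[8] → [5, 9, 4, 6, 8, 3, 7, 12, 18, 10, 13, 11]
j=9: arr[9]=10 ≤ 11 → i=7, swap arr[7],arr[9] → [5, 9, 4, 6, 8, 3, 7, 10, 18, 12, 13, 11]
j=10: arr[10]=13 > 11 → no swap
final swap arr[8],arr[11] → [5, 9, 4, 6, 8, 3, 7, 10, 11, 12, 13, 18]; return 8
p = 8; k-1 = 11 > 8 ⇒ right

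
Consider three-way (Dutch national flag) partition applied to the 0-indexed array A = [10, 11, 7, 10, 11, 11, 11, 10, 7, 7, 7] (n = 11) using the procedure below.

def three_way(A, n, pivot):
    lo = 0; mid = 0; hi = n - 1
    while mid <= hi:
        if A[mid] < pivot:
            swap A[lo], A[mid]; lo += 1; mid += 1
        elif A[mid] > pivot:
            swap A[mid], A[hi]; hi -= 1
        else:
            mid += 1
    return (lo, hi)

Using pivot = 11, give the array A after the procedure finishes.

[10, 7, 10, 10, 7, 7, 7, 11, 11, 11, 11]

pivot = 11; lo=0, mid=0, hi=10
A[mid]=10<11: swap A[0],A[0]; lo=1,mid=1 → [10, 11, 7, 10, 11, 11, 11, 10, 7, 7, 7]
A[mid]=11=11: mid=2
A[mid]=7<11: swap A[1],A[2]; lo=2,mid=3 → [10, 7, 11, 10, 11, 11, 11, 10, 7, 7, 7]
A[mid]=10<11: swap A[2],A[3]; lo=3,mid=4 → [10, 7, 10, 11, 11, 11, 11, 10, 7, 7, 7]
A[mid]=11=11: mid=5
A[mid]=11=11: mid=6
A[mid]=11=11: mid=7
A[mid]=10<11: swap A[3],A[7]; lo=4,mid=8 → [10, 7, 10, 10, 11, 11, 11, 11, 7, 7, 7]
A[mid]=7<11: swap A[4],A[8]; lo=5,mid=9 → [10, 7, 10, 10, 7, 11, 11, 11, 11, 7, 7]
A[mid]=7<11: swap A[5],A[9]; lo=6,mid=10 → [10, 7, 10, 10, 7, 7, 11, 11, 11, 11, 7]
A[mid]=7<11: swap A[6],A[10]; lo=7,mid=11 → [10, 7, 10, 10, 7, 7, 7, 11, 11, 11, 11]
end: lo=7, hi=10; A = [10, 7, 10, 10, 7, 7, 7, 11, 11, 11, 11]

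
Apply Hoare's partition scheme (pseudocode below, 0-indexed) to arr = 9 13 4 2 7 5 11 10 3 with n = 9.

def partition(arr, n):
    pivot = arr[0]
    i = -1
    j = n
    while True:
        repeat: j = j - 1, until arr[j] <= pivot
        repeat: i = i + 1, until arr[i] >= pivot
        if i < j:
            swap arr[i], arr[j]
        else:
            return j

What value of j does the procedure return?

4

pivot = arr[0] = 9; i = -1, j = 9
j→8 (arr[8]=3≤9), i→0 (arr[0]=9≥9); i<j, swap → 3 13 4 2 7 5 11 10 9
j→5 (arr[5]=5≤9), i→1 (arr[1]=13≥9); i<j, swap → 3 5 4 2 7 13 11 10 9
j→4, i→5; i≥j, return j=4. arr = 3 5 4 2 7 13 11 10 9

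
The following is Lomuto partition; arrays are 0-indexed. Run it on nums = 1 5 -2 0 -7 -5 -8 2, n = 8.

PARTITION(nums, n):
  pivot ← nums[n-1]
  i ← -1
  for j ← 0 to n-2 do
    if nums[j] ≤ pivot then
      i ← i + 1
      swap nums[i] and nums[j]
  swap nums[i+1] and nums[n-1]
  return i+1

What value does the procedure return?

6

pivot=2, i=-1
j=0: 1≤2, i=0, swap(0,0) ⇒ 1 5 -2 0 -7 -5 -8 2
j=1: 5>2, skip
j=2: -2≤2, i=1, swap(1,2) ⇒ 1 -2 5 0 -7 -5 -8 2
j=3: 0≤2, i=2, swap(2,3) ⇒ 1 -2 0 5 -7 -5 -8 2
j=4: -7≤2, i=3, swap(3,4) ⇒ 1 -2 0 -7 5 -5 -8 2
j=5: -5≤2, i=4, swap(4,5) ⇒ 1 -2 0 -7 -5 5 -8 2
j=6: -8≤2, i=5, swap(5,6) ⇒ 1 -2 0 -7 -5 -8 5 2
swap(6,7) ⇒ 1 -2 0 -7 -5 -8 2 5; return 6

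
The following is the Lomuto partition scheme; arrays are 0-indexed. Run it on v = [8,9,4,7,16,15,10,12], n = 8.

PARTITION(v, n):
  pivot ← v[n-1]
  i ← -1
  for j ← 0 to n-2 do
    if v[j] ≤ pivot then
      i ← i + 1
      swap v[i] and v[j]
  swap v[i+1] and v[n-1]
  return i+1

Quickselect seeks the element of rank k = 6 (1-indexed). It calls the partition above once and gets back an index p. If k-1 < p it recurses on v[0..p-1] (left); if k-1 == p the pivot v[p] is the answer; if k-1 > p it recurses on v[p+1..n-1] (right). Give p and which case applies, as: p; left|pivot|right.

pivot=12, i=-1
j=0: 8≤12, i=0, swap(0,0) ⇒ [8,9,4,7,16,15,10,12]
j=1: 9≤12, i=1, swap(1,1) ⇒ [8,9,4,7,16,15,10,12]
j=2: 4≤12, i=2, swap(2,2) ⇒ [8,9,4,7,16,15,10,12]
j=3: 7≤12, i=3, swap(3,3) ⇒ [8,9,4,7,16,15,10,12]
j=4: 16>12, skip
j=5: 15>12, skip
j=6: 10≤12, i=4, swap(4,6) ⇒ [8,9,4,7,10,15,16,12]
swap(5,7) ⇒ [8,9,4,7,10,12,16,15]; return 5
p = 5; k-1 = 5 == 5 ⇒ pivot

5; pivot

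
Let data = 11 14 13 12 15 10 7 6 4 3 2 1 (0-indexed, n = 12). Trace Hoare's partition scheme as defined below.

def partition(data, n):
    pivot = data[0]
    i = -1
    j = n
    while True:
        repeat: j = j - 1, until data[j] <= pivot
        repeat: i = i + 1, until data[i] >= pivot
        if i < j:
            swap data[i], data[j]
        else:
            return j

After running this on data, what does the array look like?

1 2 3 4 6 10 7 15 12 13 14 11

pivot=11
j stops at 11 (1), i stops at 0 (11); swap ⇒ 1 14 13 12 15 10 7 6 4 3 2 11
j stops at 10 (2), i stops at 1 (14); swap ⇒ 1 2 13 12 15 10 7 6 4 3 14 11
j stops at 9 (3), i stops at 2 (13); swap ⇒ 1 2 3 12 15 10 7 6 4 13 14 11
j stops at 8 (4), i stops at 3 (12); swap ⇒ 1 2 3 4 15 10 7 6 12 13 14 11
j stops at 7 (6), i stops at 4 (15); swap ⇒ 1 2 3 4 6 10 7 15 12 13 14 11
j stops at 6, i stops at 7; i≥j ⇒ return 6. data=1 2 3 4 6 10 7 15 12 13 14 11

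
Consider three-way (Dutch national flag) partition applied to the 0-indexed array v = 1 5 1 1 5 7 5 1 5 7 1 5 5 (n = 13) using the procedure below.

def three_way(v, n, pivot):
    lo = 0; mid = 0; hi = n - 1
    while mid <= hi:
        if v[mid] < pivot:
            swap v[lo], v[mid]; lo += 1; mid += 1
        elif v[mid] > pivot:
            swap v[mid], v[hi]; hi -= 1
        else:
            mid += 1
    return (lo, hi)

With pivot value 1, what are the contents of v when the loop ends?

pivot = 1; lo=0, mid=0, hi=12
v[mid]=1=1: mid=1
v[mid]=5>1: swap v[1],v[12]; hi=11 → 1 5 1 1 5 7 5 1 5 7 1 5 5
v[mid]=5>1: swap v[1],v[11]; hi=10 → 1 5 1 1 5 7 5 1 5 7 1 5 5
v[mid]=5>1: swap v[1],v[10]; hi=9 → 1 1 1 1 5 7 5 1 5 7 5 5 5
v[mid]=1=1: mid=2
v[mid]=1=1: mid=3
v[mid]=1=1: mid=4
v[mid]=5>1: swap v[4],v[9]; hi=8 → 1 1 1 1 7 7 5 1 5 5 5 5 5
v[mid]=7>1: swap v[4],v[8]; hi=7 → 1 1 1 1 5 7 5 1 7 5 5 5 5
v[mid]=5>1: swap v[4],v[7]; hi=6 → 1 1 1 1 1 7 5 5 7 5 5 5 5
v[mid]=1=1: mid=5
v[mid]=7>1: swap v[5],v[6]; hi=5 → 1 1 1 1 1 5 7 5 7 5 5 5 5
v[mid]=5>1: swap v[5],v[5]; hi=4 → 1 1 1 1 1 5 7 5 7 5 5 5 5
end: lo=0, hi=4; v = 1 1 1 1 1 5 7 5 7 5 5 5 5

1 1 1 1 1 5 7 5 7 5 5 5 5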